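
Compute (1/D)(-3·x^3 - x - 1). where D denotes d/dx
- \frac{3 x^{4}}{4} - \frac{x^{2}}{2} - x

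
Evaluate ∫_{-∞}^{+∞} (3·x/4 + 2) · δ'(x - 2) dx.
- \frac{3}{4}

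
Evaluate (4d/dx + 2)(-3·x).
- 6 x - 12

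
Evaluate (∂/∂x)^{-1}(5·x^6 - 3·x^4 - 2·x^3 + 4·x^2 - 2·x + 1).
\frac{5 x^{7}}{7} - \frac{3 x^{5}}{5} - \frac{x^{4}}{2} + \frac{4 x^{3}}{3} - x^{2} + x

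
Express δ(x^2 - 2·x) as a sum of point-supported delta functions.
\frac{\delta(x - 2) + \delta(x)}{2}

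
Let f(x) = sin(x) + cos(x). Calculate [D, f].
- \sin{\left(x \right)} + \cos{\left(x \right)}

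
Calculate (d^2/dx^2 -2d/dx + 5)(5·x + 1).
25 x - 5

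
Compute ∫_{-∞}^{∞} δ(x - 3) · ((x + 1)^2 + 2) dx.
18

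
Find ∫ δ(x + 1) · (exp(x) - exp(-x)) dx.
- 2 \sinh{\left(1 \right)}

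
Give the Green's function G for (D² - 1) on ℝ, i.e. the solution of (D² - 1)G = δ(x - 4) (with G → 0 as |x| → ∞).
-\frac{e^{-|x - 4|}}{2}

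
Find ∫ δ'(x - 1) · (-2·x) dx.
2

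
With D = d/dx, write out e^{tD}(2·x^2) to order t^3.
2 t^{2} + 4 t x + 2 x^{2}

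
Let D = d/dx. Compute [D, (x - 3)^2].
2 x - 6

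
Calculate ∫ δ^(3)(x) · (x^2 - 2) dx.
0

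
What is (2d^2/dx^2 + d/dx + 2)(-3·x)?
- 6 x - 3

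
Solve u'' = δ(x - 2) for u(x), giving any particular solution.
\frac{|x - 2|}{2}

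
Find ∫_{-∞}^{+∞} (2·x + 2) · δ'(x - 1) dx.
-2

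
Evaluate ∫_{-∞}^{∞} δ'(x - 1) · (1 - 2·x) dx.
2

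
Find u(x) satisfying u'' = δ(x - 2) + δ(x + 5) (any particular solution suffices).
\frac{|x - 2|}{2} + \frac{|x + 5|}{2}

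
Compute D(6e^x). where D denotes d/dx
6 e^{x}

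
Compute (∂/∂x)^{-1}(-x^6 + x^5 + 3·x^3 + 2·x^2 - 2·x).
- \frac{x^{7}}{7} + \frac{x^{6}}{6} + \frac{3 x^{4}}{4} + \frac{2 x^{3}}{3} - x^{2}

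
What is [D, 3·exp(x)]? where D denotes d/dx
3 e^{x}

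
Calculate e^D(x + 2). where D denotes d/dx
x + 3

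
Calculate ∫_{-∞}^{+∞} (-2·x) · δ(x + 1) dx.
2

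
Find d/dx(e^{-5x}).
- 5 e^{- 5 x}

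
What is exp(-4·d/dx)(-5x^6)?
- 5 x^{6} + 120 x^{5} - 1200 x^{4} + 6400 x^{3} - 19200 x^{2} + 30720 x - 20480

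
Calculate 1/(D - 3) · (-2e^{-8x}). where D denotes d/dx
\frac{2 e^{- 8 x}}{11}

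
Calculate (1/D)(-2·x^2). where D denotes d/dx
- \frac{2 x^{3}}{3}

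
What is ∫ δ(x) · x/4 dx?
0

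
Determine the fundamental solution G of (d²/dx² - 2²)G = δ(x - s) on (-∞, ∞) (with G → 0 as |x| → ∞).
-\frac{e^{-2|x-s|}}{4}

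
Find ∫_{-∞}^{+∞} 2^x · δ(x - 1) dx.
2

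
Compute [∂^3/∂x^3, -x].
-3\frac{d^{2}}{dx^{2}}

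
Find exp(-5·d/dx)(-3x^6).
- 3 x^{6} + 90 x^{5} - 1125 x^{4} + 7500 x^{3} - 28125 x^{2} + 56250 x - 46875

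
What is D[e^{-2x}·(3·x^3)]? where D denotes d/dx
x^{2} \left(9 - 6 x\right) e^{- 2 x}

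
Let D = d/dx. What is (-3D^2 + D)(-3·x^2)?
18 - 6 x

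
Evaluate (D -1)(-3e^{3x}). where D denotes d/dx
- 6 e^{3 x}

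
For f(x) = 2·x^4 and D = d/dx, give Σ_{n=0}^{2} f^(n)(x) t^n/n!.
2 x^{2} \left(6 t^{2} + 4 t x + x^{2}\right)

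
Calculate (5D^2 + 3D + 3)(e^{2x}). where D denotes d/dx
29 e^{2 x}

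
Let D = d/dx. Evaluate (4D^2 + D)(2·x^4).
8 x^{2} \left(x + 12\right)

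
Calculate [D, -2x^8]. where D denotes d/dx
- 16 x^{7}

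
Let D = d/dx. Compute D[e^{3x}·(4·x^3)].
12 x^{2} \left(x + 1\right) e^{3 x}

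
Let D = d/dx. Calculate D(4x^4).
16 x^{3}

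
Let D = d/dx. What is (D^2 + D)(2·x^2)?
4 x + 4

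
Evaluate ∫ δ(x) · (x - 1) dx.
-1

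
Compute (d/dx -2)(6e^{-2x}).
- 24 e^{- 2 x}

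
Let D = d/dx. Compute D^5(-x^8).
- 6720 x^{3}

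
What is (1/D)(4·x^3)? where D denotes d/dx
x^{4}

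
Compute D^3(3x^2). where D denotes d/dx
0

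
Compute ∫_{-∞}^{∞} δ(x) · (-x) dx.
0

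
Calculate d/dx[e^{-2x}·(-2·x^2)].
4 x \left(x - 1\right) e^{- 2 x}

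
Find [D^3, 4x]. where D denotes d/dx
12D^{2}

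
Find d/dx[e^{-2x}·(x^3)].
x^{2} \left(3 - 2 x\right) e^{- 2 x}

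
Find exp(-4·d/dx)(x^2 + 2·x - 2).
x^{2} - 6 x + 6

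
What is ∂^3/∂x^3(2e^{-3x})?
- 54 e^{- 3 x}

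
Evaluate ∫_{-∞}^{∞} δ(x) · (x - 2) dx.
-2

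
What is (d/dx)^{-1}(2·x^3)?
\frac{x^{4}}{2}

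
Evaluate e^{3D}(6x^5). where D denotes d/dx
6 x^{5} + 90 x^{4} + 540 x^{3} + 1620 x^{2} + 2430 x + 1458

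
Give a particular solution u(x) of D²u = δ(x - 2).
\frac{|x - 2|}{2}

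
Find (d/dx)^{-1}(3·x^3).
\frac{3 x^{4}}{4}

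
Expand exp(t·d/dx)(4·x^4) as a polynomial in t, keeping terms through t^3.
4 x \left(4 t^{3} + 6 t^{2} x + 4 t x^{2} + x^{3}\right)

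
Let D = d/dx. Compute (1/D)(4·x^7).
\frac{x^{8}}{2}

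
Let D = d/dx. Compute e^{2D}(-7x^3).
- 7 x^{3} - 42 x^{2} - 84 x - 56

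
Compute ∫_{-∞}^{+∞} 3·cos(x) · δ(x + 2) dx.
3 \cos{\left(2 \right)}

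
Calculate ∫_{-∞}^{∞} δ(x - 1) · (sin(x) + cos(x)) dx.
\cos{\left(1 \right)} + \sin{\left(1 \right)}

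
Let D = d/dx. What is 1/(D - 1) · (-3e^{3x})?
- \frac{3 e^{3 x}}{2}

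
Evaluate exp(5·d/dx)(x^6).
x^{6} + 30 x^{5} + 375 x^{4} + 2500 x^{3} + 9375 x^{2} + 18750 x + 15625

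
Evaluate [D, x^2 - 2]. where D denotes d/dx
2 x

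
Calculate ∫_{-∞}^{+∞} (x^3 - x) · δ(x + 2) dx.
-6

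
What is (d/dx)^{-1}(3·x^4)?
\frac{3 x^{5}}{5}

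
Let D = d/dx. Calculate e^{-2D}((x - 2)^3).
x^{3} - 12 x^{2} + 48 x - 64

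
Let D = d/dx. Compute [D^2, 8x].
16D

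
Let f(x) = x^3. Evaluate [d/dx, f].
3 x^{2}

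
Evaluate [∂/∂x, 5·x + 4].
5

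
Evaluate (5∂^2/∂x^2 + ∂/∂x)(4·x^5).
20 x^{3} \left(x + 20\right)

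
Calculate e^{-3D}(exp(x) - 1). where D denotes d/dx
e^{x - 3} - 1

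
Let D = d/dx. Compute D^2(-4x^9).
- 288 x^{7}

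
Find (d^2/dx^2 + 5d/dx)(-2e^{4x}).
- 72 e^{4 x}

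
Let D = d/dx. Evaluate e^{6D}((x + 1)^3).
x^{3} + 21 x^{2} + 147 x + 343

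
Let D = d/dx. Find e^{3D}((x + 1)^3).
x^{3} + 12 x^{2} + 48 x + 64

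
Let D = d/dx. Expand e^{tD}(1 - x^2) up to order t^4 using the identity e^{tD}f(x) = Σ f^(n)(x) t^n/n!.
- t^{2} - 2 t x - x^{2} + 1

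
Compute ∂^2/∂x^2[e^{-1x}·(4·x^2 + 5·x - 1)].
\left(4 x^{2} - 11 x - 3\right) e^{- x}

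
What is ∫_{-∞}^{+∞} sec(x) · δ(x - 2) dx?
\sec{\left(2 \right)}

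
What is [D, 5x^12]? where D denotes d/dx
60 x^{11}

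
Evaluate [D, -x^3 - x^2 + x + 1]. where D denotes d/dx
- 3 x^{2} - 2 x + 1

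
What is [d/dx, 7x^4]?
28 x^{3}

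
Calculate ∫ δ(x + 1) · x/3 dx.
- \frac{1}{3}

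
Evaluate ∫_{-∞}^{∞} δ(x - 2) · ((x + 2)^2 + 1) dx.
17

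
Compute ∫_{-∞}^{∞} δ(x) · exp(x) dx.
1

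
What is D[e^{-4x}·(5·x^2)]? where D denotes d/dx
10 x \left(1 - 2 x\right) e^{- 4 x}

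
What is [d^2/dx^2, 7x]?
14\frac{d}{dx}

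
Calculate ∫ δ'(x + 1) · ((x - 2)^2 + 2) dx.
6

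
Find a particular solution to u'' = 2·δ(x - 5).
|x - 5|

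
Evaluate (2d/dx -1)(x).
2 - x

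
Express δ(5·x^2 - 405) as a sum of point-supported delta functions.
\frac{\delta(x - 9) + \delta(x + 9)}{90}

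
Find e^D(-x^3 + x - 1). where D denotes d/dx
- x^{3} - 3 x^{2} - 2 x - 1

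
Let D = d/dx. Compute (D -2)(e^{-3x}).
- 5 e^{- 3 x}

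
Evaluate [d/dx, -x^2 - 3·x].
- 2 x - 3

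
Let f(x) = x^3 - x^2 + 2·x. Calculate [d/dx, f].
3 x^{2} - 2 x + 2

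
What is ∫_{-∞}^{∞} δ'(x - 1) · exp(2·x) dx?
- 2 e^{2}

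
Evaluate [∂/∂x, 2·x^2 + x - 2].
4 x + 1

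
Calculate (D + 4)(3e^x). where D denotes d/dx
15 e^{x}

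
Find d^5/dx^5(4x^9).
60480 x^{4}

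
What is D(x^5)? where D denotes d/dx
5 x^{4}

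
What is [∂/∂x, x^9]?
9 x^{8}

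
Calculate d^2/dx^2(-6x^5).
- 120 x^{3}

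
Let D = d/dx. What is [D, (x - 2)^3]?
3 \left(x - 2\right)^{2}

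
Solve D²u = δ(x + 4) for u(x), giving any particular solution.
\frac{|x + 4|}{2}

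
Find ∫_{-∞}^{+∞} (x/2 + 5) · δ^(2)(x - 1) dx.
0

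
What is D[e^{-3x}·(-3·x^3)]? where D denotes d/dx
9 x^{2} \left(x - 1\right) e^{- 3 x}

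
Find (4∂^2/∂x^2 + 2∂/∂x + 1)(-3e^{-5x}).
- 273 e^{- 5 x}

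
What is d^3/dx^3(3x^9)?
1512 x^{6}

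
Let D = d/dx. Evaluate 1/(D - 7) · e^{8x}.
e^{8 x}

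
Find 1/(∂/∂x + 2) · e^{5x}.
\frac{e^{5 x}}{7}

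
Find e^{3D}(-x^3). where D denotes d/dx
- x^{3} - 9 x^{2} - 27 x - 27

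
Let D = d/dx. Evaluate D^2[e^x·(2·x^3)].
2 x \left(x^{2} + 6 x + 6\right) e^{x}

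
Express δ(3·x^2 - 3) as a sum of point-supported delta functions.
\frac{\delta(x - 1) + \delta(x + 1)}{6}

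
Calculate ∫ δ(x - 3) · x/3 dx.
1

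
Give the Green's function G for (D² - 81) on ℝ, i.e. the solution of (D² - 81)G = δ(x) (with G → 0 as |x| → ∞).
-\frac{e^{-9|x|}}{18}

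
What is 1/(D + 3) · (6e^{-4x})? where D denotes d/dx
- 6 e^{- 4 x}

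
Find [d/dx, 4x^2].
8 x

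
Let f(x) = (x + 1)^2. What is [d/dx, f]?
2 x + 2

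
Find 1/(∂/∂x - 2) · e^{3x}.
e^{3 x}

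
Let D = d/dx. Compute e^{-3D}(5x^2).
5 x^{2} - 30 x + 45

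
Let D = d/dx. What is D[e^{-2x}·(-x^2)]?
2 x \left(x - 1\right) e^{- 2 x}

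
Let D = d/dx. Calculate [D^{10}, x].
10D^{9}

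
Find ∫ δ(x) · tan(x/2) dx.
0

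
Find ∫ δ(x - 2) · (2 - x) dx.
0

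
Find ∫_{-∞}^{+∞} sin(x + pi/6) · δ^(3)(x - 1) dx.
\cos{\left(\frac{\pi}{6} + 1 \right)}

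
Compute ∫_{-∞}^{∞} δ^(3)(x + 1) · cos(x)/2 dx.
\frac{\sin{\left(1 \right)}}{2}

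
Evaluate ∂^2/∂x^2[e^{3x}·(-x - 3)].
\left(- 9 x - 33\right) e^{3 x}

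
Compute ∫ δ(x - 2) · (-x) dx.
-2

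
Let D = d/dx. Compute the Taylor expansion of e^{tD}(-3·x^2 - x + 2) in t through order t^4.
- 3 t^{2} - t \left(6 x + 1\right) - 3 x^{2} - x + 2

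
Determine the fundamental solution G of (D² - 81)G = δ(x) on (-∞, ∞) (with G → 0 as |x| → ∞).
-\frac{e^{-9|x|}}{18}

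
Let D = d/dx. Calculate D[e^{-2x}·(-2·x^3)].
x^{2} \left(4 x - 6\right) e^{- 2 x}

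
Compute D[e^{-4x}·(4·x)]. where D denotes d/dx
4 \left(1 - 4 x\right) e^{- 4 x}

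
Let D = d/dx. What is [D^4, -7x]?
-28D^{3}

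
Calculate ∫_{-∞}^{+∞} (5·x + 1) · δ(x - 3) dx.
16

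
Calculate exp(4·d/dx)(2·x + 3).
2 x + 11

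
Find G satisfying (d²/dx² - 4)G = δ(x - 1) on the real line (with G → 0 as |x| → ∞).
-\frac{e^{-2|x - 1|}}{4}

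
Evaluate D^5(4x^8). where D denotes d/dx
26880 x^{3}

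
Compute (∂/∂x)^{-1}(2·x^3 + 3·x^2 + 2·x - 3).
\frac{x^{4}}{2} + x^{3} + x^{2} - 3 x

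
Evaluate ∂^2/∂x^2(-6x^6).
- 180 x^{4}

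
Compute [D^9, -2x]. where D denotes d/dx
-18D^{8}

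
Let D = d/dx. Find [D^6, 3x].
18D^{5}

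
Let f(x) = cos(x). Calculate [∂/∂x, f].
- \sin{\left(x \right)}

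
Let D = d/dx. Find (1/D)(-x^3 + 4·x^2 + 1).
- \frac{x^{4}}{4} + \frac{4 x^{3}}{3} + x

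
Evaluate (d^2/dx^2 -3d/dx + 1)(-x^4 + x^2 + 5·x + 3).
- x^{4} + 12 x^{3} - 11 x^{2} - x - 10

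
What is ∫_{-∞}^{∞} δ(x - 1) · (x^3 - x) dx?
0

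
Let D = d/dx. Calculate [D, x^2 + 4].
2 x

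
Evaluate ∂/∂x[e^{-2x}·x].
\left(1 - 2 x\right) e^{- 2 x}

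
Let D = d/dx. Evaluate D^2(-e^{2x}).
- 4 e^{2 x}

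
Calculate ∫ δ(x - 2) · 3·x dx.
6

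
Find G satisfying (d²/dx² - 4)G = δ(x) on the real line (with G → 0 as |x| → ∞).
-\frac{e^{-2|x|}}{4}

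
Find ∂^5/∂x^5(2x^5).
240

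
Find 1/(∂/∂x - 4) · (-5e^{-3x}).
\frac{5 e^{- 3 x}}{7}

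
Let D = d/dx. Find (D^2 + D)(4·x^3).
12 x \left(x + 2\right)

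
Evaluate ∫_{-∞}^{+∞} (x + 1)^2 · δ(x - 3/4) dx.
\frac{49}{16}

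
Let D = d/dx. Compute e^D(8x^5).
8 x^{5} + 40 x^{4} + 80 x^{3} + 80 x^{2} + 40 x + 8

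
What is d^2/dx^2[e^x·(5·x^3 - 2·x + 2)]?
\left(5 x^{3} + 30 x^{2} + 28 x - 2\right) e^{x}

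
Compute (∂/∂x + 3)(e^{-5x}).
- 2 e^{- 5 x}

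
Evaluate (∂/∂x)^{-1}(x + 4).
\frac{x^{2}}{2} + 4 x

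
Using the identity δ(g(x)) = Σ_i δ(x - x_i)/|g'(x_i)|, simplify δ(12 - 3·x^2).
\frac{\delta(x - 2) + \delta(x + 2)}{12}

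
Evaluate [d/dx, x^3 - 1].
3 x^{2}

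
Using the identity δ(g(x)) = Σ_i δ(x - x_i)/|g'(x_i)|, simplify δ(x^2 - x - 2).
\frac{\delta(x + 1) + \delta(x - 2)}{3}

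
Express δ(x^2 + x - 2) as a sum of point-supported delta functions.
\frac{\delta(x + 2) + \delta(x - 1)}{3}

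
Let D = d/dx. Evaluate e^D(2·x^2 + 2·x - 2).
2 x^{2} + 6 x + 2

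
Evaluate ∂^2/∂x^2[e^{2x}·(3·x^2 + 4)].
\left(12 x^{2} + 24 x + 22\right) e^{2 x}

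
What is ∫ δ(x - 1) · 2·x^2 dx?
2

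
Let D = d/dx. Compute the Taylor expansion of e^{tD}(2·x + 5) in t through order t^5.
2 t + 2 x + 5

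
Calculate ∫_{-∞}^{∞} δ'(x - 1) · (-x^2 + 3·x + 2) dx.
-1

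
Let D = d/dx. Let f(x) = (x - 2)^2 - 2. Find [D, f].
2 x - 4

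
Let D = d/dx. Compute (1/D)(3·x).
\frac{3 x^{2}}{2}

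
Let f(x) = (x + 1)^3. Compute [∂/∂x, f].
3 \left(x + 1\right)^{2}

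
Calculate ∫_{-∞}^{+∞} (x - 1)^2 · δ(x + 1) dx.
4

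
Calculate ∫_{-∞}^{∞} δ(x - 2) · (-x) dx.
-2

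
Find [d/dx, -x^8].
- 8 x^{7}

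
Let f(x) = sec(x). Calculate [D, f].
\tan{\left(x \right)} \sec{\left(x \right)}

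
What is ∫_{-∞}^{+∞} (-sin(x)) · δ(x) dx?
0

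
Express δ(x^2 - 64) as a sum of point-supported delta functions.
\frac{\delta(x - 8) + \delta(x + 8)}{16}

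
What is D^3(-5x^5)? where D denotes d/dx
- 300 x^{2}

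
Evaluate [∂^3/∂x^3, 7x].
21\frac{d^{2}}{dx^{2}}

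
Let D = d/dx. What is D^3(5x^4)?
120 x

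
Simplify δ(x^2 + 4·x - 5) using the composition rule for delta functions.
\frac{\delta(x - 1) + \delta(x + 5)}{6}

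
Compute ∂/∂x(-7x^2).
- 14 x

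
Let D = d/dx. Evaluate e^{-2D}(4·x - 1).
4 x - 9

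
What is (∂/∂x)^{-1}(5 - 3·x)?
- \frac{3 x^{2}}{2} + 5 x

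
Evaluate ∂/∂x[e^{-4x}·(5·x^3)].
x^{2} \left(15 - 20 x\right) e^{- 4 x}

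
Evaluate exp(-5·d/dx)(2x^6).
2 x^{6} - 60 x^{5} + 750 x^{4} - 5000 x^{3} + 18750 x^{2} - 37500 x + 31250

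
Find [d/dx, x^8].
8 x^{7}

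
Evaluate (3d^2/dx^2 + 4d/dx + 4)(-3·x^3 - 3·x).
- 12 x^{3} - 36 x^{2} - 66 x - 12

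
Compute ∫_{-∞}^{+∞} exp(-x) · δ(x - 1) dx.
e^{-1}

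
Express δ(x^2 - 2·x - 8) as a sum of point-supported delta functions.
\frac{\delta(x + 2) + \delta(x - 4)}{6}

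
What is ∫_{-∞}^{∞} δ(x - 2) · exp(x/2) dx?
e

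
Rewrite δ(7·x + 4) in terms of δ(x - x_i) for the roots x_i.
\frac{\delta(x + 4/7)}{7}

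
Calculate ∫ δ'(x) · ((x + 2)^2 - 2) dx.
-4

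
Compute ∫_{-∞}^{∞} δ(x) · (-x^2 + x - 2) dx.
-2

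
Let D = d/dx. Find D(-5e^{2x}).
- 10 e^{2 x}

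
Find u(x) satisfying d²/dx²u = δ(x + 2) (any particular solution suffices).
\frac{|x + 2|}{2}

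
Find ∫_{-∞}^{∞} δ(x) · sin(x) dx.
0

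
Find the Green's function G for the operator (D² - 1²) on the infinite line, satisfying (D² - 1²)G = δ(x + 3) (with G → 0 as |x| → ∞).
-\frac{e^{-|x + 3|}}{2}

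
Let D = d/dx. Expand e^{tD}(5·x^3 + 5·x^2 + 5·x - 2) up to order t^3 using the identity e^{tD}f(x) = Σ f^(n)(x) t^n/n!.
5 t^{3} + t^{2} \left(15 x + 5\right) + 5 t \left(3 x^{2} + 2 x + 1\right) + 5 x^{3} + 5 x^{2} + 5 x - 2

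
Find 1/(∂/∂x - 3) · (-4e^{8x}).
- \frac{4 e^{8 x}}{5}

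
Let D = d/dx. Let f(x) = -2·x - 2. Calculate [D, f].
-2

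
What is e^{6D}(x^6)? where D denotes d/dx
x^{6} + 36 x^{5} + 540 x^{4} + 4320 x^{3} + 19440 x^{2} + 46656 x + 46656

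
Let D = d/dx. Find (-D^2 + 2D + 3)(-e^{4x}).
5 e^{4 x}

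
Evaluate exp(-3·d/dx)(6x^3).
6 x^{3} - 54 x^{2} + 162 x - 162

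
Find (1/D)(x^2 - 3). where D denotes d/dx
\frac{x^{3}}{3} - 3 x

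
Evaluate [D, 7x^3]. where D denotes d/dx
21 x^{2}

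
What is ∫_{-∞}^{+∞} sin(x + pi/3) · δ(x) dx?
\frac{\sqrt{3}}{2}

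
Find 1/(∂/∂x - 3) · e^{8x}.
\frac{e^{8 x}}{5}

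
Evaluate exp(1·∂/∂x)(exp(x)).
e^{x + 1}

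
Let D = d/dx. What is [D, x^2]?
2 x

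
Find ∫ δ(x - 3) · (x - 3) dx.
0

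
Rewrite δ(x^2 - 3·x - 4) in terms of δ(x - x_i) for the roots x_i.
\frac{\delta(x + 1) + \delta(x - 4)}{5}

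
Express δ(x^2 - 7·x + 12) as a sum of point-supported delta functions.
\frac{\delta(x - 3) + \delta(x - 4)}{1}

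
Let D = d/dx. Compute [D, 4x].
4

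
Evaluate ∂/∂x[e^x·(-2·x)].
2 \left(- x - 1\right) e^{x}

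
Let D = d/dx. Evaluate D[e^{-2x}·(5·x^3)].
x^{2} \left(15 - 10 x\right) e^{- 2 x}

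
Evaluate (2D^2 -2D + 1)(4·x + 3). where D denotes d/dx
4 x - 5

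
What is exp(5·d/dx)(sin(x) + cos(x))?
\sqrt{2} \sin{\left(x + \frac{\pi}{4} + 5 \right)}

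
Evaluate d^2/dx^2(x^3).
6 x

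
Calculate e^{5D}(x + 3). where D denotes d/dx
x + 8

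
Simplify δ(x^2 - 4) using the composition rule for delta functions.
\frac{\delta(x - 2) + \delta(x + 2)}{4}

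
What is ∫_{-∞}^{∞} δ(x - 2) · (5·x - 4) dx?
6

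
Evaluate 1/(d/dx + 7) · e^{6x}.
\frac{e^{6 x}}{13}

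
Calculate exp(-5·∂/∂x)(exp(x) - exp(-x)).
- e^{5 - x} + e^{x - 5}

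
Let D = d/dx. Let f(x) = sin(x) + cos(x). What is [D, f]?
- \sin{\left(x \right)} + \cos{\left(x \right)}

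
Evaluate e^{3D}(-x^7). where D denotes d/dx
- x^{7} - 21 x^{6} - 189 x^{5} - 945 x^{4} - 2835 x^{3} - 5103 x^{2} - 5103 x - 2187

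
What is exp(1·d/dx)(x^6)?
x^{6} + 6 x^{5} + 15 x^{4} + 20 x^{3} + 15 x^{2} + 6 x + 1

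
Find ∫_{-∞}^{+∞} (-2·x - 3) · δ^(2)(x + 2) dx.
0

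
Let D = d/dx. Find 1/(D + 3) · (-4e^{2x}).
- \frac{4 e^{2 x}}{5}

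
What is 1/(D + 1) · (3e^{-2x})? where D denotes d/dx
- 3 e^{- 2 x}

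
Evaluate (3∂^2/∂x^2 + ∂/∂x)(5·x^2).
10 x + 30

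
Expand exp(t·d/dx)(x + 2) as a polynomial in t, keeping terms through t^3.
t + x + 2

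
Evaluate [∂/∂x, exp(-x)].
- e^{- x}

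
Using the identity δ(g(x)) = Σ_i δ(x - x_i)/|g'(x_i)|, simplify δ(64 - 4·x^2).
\frac{\delta(x - 4) + \delta(x + 4)}{32}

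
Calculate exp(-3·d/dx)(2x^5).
2 x^{5} - 30 x^{4} + 180 x^{3} - 540 x^{2} + 810 x - 486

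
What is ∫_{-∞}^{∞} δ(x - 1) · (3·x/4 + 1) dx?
\frac{7}{4}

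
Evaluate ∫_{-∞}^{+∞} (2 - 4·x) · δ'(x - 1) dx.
4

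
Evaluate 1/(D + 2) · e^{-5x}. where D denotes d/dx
- \frac{e^{- 5 x}}{3}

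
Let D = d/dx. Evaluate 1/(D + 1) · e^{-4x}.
- \frac{e^{- 4 x}}{3}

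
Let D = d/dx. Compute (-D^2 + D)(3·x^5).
15 x^{3} \left(x - 4\right)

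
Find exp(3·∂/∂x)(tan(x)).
\tan{\left(x + 3 \right)}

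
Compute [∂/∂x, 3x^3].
9 x^{2}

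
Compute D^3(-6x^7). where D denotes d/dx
- 1260 x^{4}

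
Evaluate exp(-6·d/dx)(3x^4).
3 x^{4} - 72 x^{3} + 648 x^{2} - 2592 x + 3888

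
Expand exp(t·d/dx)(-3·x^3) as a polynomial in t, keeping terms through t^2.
3 x \left(- 3 t^{2} - 3 t x - x^{2}\right)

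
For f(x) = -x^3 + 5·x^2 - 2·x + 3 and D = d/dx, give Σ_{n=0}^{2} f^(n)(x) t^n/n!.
t^{2} \left(5 - 3 x\right) - t \left(3 x^{2} - 10 x + 2\right) - x^{3} + 5 x^{2} - 2 x + 3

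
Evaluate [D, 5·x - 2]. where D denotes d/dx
5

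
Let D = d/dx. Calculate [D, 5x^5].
25 x^{4}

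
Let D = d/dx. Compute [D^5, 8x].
40D^{4}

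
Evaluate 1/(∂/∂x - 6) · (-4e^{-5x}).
\frac{4 e^{- 5 x}}{11}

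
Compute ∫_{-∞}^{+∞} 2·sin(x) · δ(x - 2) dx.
2 \sin{\left(2 \right)}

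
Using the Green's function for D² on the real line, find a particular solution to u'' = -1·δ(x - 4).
-\frac{|x - 4|}{2}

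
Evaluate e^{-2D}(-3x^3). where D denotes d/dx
- 3 x^{3} + 18 x^{2} - 36 x + 24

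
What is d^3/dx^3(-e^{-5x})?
125 e^{- 5 x}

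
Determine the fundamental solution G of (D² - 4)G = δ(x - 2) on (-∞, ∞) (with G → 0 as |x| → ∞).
-\frac{e^{-2|x - 2|}}{4}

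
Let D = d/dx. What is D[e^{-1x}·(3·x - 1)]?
\left(4 - 3 x\right) e^{- x}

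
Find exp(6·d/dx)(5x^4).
5 x^{4} + 120 x^{3} + 1080 x^{2} + 4320 x + 6480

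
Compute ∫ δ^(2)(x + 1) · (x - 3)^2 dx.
2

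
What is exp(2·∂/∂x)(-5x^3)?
- 5 x^{3} - 30 x^{2} - 60 x - 40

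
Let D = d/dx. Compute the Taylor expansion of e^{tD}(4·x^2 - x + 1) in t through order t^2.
4 t^{2} + t \left(8 x - 1\right) + 4 x^{2} - x + 1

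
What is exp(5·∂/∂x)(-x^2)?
- x^{2} - 10 x - 25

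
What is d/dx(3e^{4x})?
12 e^{4 x}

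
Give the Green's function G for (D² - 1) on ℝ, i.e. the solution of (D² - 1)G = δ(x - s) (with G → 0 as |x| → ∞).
-\frac{e^{-|x-s|}}{2}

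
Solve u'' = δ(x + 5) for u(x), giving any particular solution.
\frac{|x + 5|}{2}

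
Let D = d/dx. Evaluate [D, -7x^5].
- 35 x^{4}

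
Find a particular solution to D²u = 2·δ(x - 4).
|x - 4|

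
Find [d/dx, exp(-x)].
- e^{- x}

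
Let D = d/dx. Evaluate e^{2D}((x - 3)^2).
x^{2} - 2 x + 1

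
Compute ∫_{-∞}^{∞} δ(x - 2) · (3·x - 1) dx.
5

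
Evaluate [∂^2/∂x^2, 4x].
8\frac{d}{dx}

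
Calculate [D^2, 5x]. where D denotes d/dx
10D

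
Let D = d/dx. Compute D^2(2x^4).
24 x^{2}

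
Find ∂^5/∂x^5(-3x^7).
- 7560 x^{2}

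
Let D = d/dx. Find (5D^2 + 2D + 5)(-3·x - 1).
- 15 x - 11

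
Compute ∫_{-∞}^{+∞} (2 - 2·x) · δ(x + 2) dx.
6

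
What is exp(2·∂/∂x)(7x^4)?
7 x^{4} + 56 x^{3} + 168 x^{2} + 224 x + 112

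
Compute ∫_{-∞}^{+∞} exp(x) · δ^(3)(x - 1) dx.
- e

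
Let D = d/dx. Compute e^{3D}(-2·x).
- 2 x - 6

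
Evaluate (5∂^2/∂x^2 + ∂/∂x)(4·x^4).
16 x^{2} \left(x + 15\right)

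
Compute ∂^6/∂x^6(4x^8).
80640 x^{2}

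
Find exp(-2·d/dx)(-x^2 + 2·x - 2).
- x^{2} + 6 x - 10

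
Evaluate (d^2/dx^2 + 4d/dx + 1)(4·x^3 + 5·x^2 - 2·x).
4 x^{3} + 53 x^{2} + 62 x + 2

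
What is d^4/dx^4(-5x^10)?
- 25200 x^{6}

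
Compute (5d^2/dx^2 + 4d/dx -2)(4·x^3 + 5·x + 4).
- 8 x^{3} + 48 x^{2} + 110 x + 12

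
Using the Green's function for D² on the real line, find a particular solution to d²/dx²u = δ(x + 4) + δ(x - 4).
\frac{|x + 4|}{2} + \frac{|x - 4|}{2}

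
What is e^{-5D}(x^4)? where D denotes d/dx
x^{4} - 20 x^{3} + 150 x^{2} - 500 x + 625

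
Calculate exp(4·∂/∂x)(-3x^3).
- 3 x^{3} - 36 x^{2} - 144 x - 192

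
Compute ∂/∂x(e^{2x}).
2 e^{2 x}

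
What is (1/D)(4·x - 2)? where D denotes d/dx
2 x^{2} - 2 x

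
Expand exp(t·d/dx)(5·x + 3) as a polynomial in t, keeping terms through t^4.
5 t + 5 x + 3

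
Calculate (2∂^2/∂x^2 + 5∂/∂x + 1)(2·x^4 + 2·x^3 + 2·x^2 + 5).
2 x^{4} + 42 x^{3} + 80 x^{2} + 44 x + 13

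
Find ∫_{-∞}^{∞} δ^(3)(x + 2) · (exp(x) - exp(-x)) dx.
- 2 \cosh{\left(2 \right)}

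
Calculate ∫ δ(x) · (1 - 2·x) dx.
1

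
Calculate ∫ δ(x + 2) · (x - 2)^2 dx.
16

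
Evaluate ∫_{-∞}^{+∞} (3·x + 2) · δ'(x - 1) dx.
-3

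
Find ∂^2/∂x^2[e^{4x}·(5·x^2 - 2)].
\left(80 x^{2} + 80 x - 22\right) e^{4 x}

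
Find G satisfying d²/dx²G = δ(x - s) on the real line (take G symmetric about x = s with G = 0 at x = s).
\frac{|x - s|}{2}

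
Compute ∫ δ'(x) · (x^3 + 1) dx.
0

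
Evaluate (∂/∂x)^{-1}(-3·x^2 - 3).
- x^{3} - 3 x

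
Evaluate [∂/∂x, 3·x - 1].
3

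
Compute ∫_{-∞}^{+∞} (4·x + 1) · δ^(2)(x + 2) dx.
0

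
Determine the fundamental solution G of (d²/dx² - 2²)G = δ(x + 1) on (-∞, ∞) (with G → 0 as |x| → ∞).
-\frac{e^{-2|x + 1|}}{4}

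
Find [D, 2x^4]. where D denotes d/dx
8 x^{3}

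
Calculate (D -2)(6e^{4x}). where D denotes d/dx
12 e^{4 x}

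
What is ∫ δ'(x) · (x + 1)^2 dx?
-2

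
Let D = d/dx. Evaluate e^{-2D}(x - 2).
x - 4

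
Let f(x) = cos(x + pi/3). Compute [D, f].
- \sin{\left(x + \frac{\pi}{3} \right)}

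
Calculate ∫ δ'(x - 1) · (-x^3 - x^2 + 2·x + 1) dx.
3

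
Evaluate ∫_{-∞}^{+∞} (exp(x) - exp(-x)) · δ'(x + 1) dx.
- 2 \cosh{\left(1 \right)}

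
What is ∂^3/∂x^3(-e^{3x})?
- 27 e^{3 x}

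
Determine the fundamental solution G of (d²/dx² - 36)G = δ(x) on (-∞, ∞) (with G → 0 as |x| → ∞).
-\frac{e^{-6|x|}}{12}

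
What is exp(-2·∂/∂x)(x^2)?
x^{2} - 4 x + 4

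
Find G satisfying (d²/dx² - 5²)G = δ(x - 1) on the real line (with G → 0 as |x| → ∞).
-\frac{e^{-5|x - 1|}}{10}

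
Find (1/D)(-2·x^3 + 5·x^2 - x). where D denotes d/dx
- \frac{x^{4}}{2} + \frac{5 x^{3}}{3} - \frac{x^{2}}{2}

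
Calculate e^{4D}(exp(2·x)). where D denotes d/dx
e^{2 x + 8}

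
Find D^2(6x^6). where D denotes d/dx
180 x^{4}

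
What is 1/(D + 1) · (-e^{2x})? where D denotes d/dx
- \frac{e^{2 x}}{3}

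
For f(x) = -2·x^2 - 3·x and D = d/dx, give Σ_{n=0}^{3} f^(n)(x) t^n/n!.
- 2 t^{2} - t \left(4 x + 3\right) - 2 x^{2} - 3 x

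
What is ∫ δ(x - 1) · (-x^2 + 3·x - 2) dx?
0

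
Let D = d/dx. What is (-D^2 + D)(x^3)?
3 x \left(x - 2\right)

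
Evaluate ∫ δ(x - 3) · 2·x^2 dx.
18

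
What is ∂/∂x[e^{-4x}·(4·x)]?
4 \left(1 - 4 x\right) e^{- 4 x}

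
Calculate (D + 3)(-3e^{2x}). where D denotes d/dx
- 15 e^{2 x}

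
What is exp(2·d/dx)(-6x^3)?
- 6 x^{3} - 36 x^{2} - 72 x - 48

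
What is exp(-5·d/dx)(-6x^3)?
- 6 x^{3} + 90 x^{2} - 450 x + 750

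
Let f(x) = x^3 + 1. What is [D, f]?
3 x^{2}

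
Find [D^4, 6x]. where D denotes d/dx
24D^{3}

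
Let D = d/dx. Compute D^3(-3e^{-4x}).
192 e^{- 4 x}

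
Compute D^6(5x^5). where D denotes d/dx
0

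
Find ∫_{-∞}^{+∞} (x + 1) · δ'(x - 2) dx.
-1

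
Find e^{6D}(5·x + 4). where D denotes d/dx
5 x + 34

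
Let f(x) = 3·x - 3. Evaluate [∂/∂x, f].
3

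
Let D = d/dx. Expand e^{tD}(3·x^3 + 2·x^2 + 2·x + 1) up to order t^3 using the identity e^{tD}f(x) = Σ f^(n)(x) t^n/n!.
3 t^{3} + t^{2} \left(9 x + 2\right) + t \left(9 x^{2} + 4 x + 2\right) + 3 x^{3} + 2 x^{2} + 2 x + 1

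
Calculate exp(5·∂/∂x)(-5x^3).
- 5 x^{3} - 75 x^{2} - 375 x - 625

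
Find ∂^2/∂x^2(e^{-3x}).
9 e^{- 3 x}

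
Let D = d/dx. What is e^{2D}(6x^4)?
6 x^{4} + 48 x^{3} + 144 x^{2} + 192 x + 96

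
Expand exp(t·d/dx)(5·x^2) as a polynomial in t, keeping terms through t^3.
5 t^{2} + 10 t x + 5 x^{2}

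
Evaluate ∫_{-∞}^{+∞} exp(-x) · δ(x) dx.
1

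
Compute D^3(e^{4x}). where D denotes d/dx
64 e^{4 x}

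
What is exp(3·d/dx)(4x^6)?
4 x^{6} + 72 x^{5} + 540 x^{4} + 2160 x^{3} + 4860 x^{2} + 5832 x + 2916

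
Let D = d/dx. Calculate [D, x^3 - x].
3 x^{2} - 1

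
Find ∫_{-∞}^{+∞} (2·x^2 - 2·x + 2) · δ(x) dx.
2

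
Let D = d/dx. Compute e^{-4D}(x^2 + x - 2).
x^{2} - 7 x + 10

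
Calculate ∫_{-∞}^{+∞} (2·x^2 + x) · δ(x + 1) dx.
1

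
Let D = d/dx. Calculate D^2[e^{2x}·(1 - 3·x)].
\left(- 12 x - 8\right) e^{2 x}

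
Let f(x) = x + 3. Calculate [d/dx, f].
1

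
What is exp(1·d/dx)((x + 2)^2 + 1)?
x^{2} + 6 x + 10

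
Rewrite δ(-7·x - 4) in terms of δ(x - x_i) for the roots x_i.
\frac{\delta(x + 4/7)}{7}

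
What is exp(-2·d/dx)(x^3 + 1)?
x^{3} - 6 x^{2} + 12 x - 7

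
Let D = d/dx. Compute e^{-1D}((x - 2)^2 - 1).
x^{2} - 6 x + 8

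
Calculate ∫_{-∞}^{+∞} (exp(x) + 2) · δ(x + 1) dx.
e^{-1} + 2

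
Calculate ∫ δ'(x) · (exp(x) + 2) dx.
-1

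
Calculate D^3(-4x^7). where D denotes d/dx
- 840 x^{4}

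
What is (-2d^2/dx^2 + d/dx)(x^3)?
3 x \left(x - 4\right)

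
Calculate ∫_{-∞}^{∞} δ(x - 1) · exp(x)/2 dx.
\frac{e}{2}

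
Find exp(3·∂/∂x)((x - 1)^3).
x^{3} + 6 x^{2} + 12 x + 8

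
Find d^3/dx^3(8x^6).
960 x^{3}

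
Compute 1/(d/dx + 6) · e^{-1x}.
\frac{e^{- x}}{5}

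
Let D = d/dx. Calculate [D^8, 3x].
24D^{7}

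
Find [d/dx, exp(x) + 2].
e^{x}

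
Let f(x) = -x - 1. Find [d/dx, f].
-1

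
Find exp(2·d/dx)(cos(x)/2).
\frac{\cos{\left(x + 2 \right)}}{2}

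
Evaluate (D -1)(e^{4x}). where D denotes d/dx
3 e^{4 x}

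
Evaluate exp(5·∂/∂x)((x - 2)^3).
x^{3} + 9 x^{2} + 27 x + 27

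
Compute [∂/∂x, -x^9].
- 9 x^{8}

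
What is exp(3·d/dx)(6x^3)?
6 x^{3} + 54 x^{2} + 162 x + 162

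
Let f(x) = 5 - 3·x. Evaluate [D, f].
-3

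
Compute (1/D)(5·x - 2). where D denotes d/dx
\frac{5 x^{2}}{2} - 2 x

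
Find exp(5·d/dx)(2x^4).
2 x^{4} + 40 x^{3} + 300 x^{2} + 1000 x + 1250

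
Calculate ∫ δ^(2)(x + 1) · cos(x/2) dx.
- \frac{\cos{\left(\frac{1}{2} \right)}}{4}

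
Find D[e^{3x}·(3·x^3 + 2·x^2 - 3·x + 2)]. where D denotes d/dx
\left(9 x^{3} + 15 x^{2} - 5 x + 3\right) e^{3 x}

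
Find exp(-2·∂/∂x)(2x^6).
2 x^{6} - 24 x^{5} + 120 x^{4} - 320 x^{3} + 480 x^{2} - 384 x + 128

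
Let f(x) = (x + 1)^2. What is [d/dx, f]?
2 x + 2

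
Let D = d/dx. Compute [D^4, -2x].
-8D^{3}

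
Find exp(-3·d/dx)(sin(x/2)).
\sin{\left(\frac{x}{2} - \frac{3}{2} \right)}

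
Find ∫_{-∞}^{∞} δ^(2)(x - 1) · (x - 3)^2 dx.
2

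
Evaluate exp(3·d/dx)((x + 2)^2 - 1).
x^{2} + 10 x + 24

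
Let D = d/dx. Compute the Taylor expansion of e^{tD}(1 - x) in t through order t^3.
- t - x + 1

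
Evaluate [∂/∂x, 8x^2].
16 x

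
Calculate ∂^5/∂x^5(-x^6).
- 720 x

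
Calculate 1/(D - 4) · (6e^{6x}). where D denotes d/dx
3 e^{6 x}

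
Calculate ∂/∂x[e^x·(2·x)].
2 \left(x + 1\right) e^{x}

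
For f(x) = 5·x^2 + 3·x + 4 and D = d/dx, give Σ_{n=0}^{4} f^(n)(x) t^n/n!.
5 t^{2} + t \left(10 x + 3\right) + 5 x^{2} + 3 x + 4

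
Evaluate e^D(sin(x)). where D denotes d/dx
\sin{\left(x + 1 \right)}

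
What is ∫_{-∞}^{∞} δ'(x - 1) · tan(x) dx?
- \tan^{2}{\left(1 \right)} - 1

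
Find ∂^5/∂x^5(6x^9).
90720 x^{4}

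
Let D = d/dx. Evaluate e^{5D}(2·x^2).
2 x^{2} + 20 x + 50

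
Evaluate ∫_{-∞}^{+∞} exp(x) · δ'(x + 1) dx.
- \frac{1}{e}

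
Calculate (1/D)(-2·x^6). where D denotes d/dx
- \frac{2 x^{7}}{7}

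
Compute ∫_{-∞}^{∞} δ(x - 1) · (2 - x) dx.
1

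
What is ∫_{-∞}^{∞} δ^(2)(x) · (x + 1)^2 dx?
2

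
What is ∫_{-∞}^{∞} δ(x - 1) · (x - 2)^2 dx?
1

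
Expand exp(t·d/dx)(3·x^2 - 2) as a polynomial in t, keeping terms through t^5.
3 t^{2} + 6 t x + 3 x^{2} - 2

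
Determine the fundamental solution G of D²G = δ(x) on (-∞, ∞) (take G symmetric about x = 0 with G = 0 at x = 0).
\frac{|x|}{2}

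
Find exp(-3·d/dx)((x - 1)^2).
x^{2} - 8 x + 16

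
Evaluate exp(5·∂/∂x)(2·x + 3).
2 x + 13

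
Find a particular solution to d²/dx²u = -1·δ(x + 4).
-\frac{|x + 4|}{2}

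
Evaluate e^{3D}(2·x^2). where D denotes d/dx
2 x^{2} + 12 x + 18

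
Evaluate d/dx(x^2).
2 x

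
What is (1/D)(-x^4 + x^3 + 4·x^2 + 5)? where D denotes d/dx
- \frac{x^{5}}{5} + \frac{x^{4}}{4} + \frac{4 x^{3}}{3} + 5 x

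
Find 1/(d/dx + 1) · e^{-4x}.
- \frac{e^{- 4 x}}{3}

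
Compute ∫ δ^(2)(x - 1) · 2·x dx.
0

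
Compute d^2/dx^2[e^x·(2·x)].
2 \left(x + 2\right) e^{x}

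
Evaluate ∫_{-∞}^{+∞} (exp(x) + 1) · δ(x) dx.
2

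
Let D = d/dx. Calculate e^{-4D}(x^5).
x^{5} - 20 x^{4} + 160 x^{3} - 640 x^{2} + 1280 x - 1024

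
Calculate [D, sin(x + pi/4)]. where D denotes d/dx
\cos{\left(x + \frac{\pi}{4} \right)}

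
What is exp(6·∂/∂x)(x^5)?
x^{5} + 30 x^{4} + 360 x^{3} + 2160 x^{2} + 6480 x + 7776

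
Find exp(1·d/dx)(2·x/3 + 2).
\frac{2 x}{3} + \frac{8}{3}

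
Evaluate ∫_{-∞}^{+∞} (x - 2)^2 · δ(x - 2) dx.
0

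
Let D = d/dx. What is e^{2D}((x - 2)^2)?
x^{2}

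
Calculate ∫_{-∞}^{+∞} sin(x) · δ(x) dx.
0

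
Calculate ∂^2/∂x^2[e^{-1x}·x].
\left(x - 2\right) e^{- x}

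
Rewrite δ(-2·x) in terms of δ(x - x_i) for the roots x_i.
\frac{\delta(x)}{2}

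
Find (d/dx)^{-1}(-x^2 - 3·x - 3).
- \frac{x^{3}}{3} - \frac{3 x^{2}}{2} - 3 x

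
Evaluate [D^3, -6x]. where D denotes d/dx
-18D^{2}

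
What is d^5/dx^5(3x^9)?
45360 x^{4}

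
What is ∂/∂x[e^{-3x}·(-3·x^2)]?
3 x \left(3 x - 2\right) e^{- 3 x}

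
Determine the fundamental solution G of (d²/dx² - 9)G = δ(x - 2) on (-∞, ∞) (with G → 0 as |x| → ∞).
-\frac{e^{-3|x - 2|}}{6}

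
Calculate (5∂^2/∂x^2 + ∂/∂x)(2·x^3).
6 x \left(x + 10\right)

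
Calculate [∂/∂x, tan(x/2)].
\frac{1}{\cos{\left(x \right)} + 1}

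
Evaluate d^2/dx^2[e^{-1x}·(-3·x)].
3 \left(2 - x\right) e^{- x}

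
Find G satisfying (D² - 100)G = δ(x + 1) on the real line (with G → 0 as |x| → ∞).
-\frac{e^{-10|x + 1|}}{20}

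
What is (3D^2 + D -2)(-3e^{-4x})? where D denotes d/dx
- 126 e^{- 4 x}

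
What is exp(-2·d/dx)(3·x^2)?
3 x^{2} - 12 x + 12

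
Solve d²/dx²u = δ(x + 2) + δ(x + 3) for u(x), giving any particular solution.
\frac{|x + 2|}{2} + \frac{|x + 3|}{2}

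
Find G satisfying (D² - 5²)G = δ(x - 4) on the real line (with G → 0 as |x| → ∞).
-\frac{e^{-5|x - 4|}}{10}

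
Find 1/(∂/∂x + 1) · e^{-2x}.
- e^{- 2 x}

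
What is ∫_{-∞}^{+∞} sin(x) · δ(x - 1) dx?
\sin{\left(1 \right)}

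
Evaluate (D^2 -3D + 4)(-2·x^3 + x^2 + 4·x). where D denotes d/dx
- 8 x^{3} + 22 x^{2} - 2 x - 10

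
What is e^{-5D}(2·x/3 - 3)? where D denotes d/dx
\frac{2 x}{3} - \frac{19}{3}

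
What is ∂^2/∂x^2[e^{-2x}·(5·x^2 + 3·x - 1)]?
2 \left(10 x^{2} - 14 x - 3\right) e^{- 2 x}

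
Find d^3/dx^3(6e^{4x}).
384 e^{4 x}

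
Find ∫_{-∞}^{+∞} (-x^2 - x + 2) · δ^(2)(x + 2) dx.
-2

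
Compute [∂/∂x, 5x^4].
20 x^{3}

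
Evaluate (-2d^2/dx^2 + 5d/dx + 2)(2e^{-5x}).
- 146 e^{- 5 x}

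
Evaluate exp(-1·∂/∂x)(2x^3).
2 x^{3} - 6 x^{2} + 6 x - 2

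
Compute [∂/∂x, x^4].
4 x^{3}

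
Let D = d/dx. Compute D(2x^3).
6 x^{2}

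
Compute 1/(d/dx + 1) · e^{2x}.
\frac{e^{2 x}}{3}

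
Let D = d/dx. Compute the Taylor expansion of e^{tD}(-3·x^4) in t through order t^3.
3 x \left(- 4 t^{3} - 6 t^{2} x - 4 t x^{2} - x^{3}\right)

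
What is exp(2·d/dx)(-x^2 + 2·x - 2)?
- x^{2} - 2 x - 2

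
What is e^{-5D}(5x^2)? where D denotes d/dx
5 x^{2} - 50 x + 125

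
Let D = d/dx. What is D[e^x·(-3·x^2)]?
3 x \left(- x - 2\right) e^{x}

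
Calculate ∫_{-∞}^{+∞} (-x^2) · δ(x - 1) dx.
-1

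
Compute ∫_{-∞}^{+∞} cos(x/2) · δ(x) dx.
1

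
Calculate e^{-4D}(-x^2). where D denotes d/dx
- x^{2} + 8 x - 16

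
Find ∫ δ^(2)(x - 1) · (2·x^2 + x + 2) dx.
4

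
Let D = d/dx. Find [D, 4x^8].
32 x^{7}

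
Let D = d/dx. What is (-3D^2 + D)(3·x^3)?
9 x \left(x - 6\right)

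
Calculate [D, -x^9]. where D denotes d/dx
- 9 x^{8}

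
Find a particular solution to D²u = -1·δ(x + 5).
-\frac{|x + 5|}{2}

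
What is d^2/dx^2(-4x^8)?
- 224 x^{6}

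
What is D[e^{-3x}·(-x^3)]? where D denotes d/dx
3 x^{2} \left(x - 1\right) e^{- 3 x}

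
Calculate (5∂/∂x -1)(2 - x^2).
x^{2} - 10 x - 2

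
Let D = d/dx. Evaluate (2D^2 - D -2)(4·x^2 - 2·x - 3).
- 8 x^{2} - 4 x + 24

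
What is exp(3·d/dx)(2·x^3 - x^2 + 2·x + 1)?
2 x^{3} + 17 x^{2} + 50 x + 52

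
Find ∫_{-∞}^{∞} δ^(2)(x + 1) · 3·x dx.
0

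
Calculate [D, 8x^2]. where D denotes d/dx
16 x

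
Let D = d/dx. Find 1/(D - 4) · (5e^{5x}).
5 e^{5 x}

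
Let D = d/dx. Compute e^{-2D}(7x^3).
7 x^{3} - 42 x^{2} + 84 x - 56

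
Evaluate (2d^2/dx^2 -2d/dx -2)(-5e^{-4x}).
- 190 e^{- 4 x}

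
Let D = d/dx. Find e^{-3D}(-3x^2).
- 3 x^{2} + 18 x - 27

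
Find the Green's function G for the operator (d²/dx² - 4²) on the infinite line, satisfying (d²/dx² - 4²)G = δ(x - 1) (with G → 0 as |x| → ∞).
-\frac{e^{-4|x - 1|}}{8}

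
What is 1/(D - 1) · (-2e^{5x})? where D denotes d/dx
- \frac{e^{5 x}}{2}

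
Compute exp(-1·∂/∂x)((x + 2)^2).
x^{2} + 2 x + 1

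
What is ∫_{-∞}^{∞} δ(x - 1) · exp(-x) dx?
e^{-1}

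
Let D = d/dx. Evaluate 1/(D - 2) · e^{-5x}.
- \frac{e^{- 5 x}}{7}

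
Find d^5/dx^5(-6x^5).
-720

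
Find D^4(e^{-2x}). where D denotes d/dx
16 e^{- 2 x}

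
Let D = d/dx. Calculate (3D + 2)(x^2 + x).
2 x^{2} + 8 x + 3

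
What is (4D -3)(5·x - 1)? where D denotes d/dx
23 - 15 x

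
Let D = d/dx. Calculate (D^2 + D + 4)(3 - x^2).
- 4 x^{2} - 2 x + 10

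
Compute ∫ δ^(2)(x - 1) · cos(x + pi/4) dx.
- \cos{\left(\frac{\pi}{4} + 1 \right)}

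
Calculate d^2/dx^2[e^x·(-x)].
\left(- x - 2\right) e^{x}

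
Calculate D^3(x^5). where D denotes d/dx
60 x^{2}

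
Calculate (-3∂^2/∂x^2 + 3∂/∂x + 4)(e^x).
4 e^{x}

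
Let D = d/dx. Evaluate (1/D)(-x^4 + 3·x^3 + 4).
- \frac{x^{5}}{5} + \frac{3 x^{4}}{4} + 4 x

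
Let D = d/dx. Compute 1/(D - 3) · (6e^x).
- 3 e^{x}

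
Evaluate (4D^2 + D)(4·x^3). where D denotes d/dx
12 x \left(x + 8\right)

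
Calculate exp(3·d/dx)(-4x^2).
- 4 x^{2} - 24 x - 36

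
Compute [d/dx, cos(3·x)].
- 3 \sin{\left(3 x \right)}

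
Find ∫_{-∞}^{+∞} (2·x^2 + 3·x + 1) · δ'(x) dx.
-3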